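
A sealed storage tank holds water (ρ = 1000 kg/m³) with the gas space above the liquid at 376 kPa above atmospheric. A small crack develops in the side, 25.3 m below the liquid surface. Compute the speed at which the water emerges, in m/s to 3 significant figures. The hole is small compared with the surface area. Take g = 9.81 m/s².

v ≈ 35.3 m/s

Take point 1 at the surface (v₁ ≈ 0) and point 2 at the hole (at atmospheric pressure). Bernoulli: P₁ + ρg h = P_atm + ½ρv₂².
With P₁ − P_atm = 376000 Pa, v₂ = √(2gh + 2ΔP/ρ) = √(2·9.81·25.3 + 2·376000/1000) = 35.3 m/s.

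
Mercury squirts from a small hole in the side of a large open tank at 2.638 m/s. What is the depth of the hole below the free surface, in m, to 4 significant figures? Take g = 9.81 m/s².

0.3547 m

Torricelli: v = √(2gh), so h = v²/(2g).
h = 2.638²/(2·9.81) = 6.959/19.62 = 0.3547 m.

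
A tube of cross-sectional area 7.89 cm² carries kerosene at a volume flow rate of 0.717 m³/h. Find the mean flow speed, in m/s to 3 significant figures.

0.252 m/s

Q = 0.717 m³/h = 0.000199 m³/s.
v = Q/A = 0.000199 / 0.000789 = 0.252 m/s.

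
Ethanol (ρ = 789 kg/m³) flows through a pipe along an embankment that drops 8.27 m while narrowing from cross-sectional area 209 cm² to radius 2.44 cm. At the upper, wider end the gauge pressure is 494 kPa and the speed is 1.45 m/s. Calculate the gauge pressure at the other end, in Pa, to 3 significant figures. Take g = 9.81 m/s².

Continuity gives A₁v₁ = A₂v₂, so v₂ = (209 cm²)/(18.7 cm²) × 1.45 m/s = 16.2 m/s.
Bernoulli: P₁ + ½ρv₁² + ρg h₁ = P₂ + ½ρv₂² + ρg h₂, so P₂ = P₁ + ½ρ(v₁² − v₂²) − ρg(h₂ − h₁).
P₂ = 494000 + ½·789·(1.45² − 16.2²) − 789·9.81·(−8.27) = 494000 + (-103000) − (-64000) = 455000 Pa.

455000 Pa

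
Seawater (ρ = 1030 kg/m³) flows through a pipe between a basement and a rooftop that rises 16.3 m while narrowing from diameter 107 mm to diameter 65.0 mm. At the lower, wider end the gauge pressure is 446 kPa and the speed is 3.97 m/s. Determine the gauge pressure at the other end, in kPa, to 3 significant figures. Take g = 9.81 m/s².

230 kPa

The volume flow rate is constant, so v₂ = (A₁/A₂)v₁ = (89.9/33.2)·3.97 = 10.8 m/s.
Energy conservation along the streamline gives P₂ = P₁ − ½ρ(v₂² − v₁²) − ρg(h₂ − h₁).
P₂ = 446000 + ½·1030·(3.97² − 10.8²) − 1030·9.81·(+16.3) = 446000 + (-51500) − (165000) = 230000 Pa.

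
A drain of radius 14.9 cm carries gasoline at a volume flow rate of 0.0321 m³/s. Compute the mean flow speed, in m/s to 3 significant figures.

Q = 0.0321 m³/s = 0.0321 m³/s.
v = Q/A = 0.0321 / 0.0697 = 0.460 m/s.

v = 0.460 m/s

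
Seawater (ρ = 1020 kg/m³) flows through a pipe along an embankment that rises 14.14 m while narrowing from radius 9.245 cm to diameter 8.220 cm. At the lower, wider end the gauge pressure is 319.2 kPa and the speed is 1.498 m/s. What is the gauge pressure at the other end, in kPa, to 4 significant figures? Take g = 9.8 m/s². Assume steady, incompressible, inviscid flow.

P₂ ≈ 149.7 kPa

The volume flow rate is constant, so v₂ = (A₁/A₂)v₁ = (268.5/53.07)·1.498 = 7.580 m/s.
Energy conservation along the streamline gives P₂ = P₁ − ½ρ(v₂² − v₁²) − ρg(h₂ − h₁).
P₂ = 319200 + ½·1020·(1.498² − 7.580²) − 1020·9.8·(+14.14) = 319200 + (-28150) − (141300) = 149700 Pa.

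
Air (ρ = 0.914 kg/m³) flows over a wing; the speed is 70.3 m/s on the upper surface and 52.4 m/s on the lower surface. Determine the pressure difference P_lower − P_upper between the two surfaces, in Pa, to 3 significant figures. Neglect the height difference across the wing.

ΔP ≈ 1000 Pa

Bernoulli (same height): P_lower − P_upper = ½ρ(v_upper² − v_lower²).
ΔP = ½·0.914·(70.3² − 52.4²) = 1000 Pa.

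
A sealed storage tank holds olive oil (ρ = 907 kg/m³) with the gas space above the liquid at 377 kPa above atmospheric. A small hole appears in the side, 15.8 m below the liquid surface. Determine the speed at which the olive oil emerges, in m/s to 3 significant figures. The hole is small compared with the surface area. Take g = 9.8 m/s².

Take point 1 at the surface (v₁ ≈ 0) and point 2 at the hole (at atmospheric pressure). Bernoulli: P₁ + ρg h = P_atm + ½ρv₂².
With P₁ − P_atm = 377000 Pa, v₂ = √(2gh + 2ΔP/ρ) = √(2·9.8·15.8 + 2·377000/907) = 33.8 m/s.

v ≈ 33.8 m/s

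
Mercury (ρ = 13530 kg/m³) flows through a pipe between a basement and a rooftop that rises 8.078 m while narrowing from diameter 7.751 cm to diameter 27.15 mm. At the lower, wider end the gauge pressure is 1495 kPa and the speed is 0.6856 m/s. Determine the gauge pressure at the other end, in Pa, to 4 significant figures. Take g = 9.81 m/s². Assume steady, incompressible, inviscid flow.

P₂ ≈ 214800 Pa

The volume flow rate is constant, so v₂ = (A₁/A₂)v₁ = (47.19/5.789)·0.6856 = 5.588 m/s.
Energy conservation along the streamline gives P₂ = P₁ − ½ρ(v₂² − v₁²) − ρg(h₂ − h₁).
P₂ = 1495000 + ½·13530·(0.6856² − 5.588²) − 13530·9.81·(+8.078) = 1495000 + (-208100) − (1072000) = 214800 Pa.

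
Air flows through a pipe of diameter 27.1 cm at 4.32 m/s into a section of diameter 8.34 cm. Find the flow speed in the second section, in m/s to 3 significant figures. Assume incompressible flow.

The volume flow rate is constant, so v₂ = (A₁/A₂)v₁ = (577/54.6)·4.32 = 45.6 m/s.

v₂ = 45.6 m/s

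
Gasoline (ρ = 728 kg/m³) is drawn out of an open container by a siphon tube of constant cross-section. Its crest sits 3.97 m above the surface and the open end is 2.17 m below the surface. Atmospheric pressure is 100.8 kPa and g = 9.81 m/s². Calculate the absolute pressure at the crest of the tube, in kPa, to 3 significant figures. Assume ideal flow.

P_top ≈ 57.0 kPa

From the surface to the outlet (both open to atmosphere, surface at rest): v = √(2g·h_out) = √(2·9.81·2.17) = 6.52 m/s.
The bore is uniform, so the speed at the crest is the same v. Bernoulli surface→crest: P_atm = P_top + ½ρv² + ρg·h_top.
P_top = 100800 − ½·728·6.52² − 728·9.81·3.97 = 57000 Pa.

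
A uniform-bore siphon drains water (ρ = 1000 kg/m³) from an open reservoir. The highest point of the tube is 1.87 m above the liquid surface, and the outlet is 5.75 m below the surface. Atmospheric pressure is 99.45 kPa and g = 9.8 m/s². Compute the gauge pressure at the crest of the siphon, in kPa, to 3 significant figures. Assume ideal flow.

Bernoulli surface→outlet gives ½v² = g·h_out, so v = √(2·9.8·5.75) = 10.6 m/s.
With constant cross-section the crest speed equals v; applying Bernoulli from the surface up to the crest, P_top = P_atm − ½ρv² − ρg·h_top.
P_top = 99450 − ½·1000·10.6² − 1000·9.8·1.87 = 24800 Pa. So P_gauge = P_top − P_atm = -74700 Pa.

-74.7 kPa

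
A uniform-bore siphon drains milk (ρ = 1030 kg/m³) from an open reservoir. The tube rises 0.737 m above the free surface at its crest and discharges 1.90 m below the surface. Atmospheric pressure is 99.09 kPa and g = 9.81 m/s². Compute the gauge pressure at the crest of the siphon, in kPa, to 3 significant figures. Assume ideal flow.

-26.6 kPa

From the surface to the outlet (both open to atmosphere, surface at rest): v = √(2g·h_out) = √(2·9.81·1.90) = 6.11 m/s.
With constant cross-section the crest speed equals v; applying Bernoulli from the surface up to the crest, P_top = P_atm − ½ρv² − ρg·h_top.
P_top = 99090 − ½·1030·6.11² − 1030·9.81·0.737 = 72400 Pa. So P_gauge = P_top − P_atm = -26600 Pa.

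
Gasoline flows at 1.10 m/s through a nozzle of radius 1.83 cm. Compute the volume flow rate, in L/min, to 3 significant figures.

Q = A·v = 0.00105 m² × 1.10 m/s = 0.00116 m³/s.
Converting: 0.00116 m³/s × 60000 = 69.4 L/min.

Q ≈ 69.4 L/min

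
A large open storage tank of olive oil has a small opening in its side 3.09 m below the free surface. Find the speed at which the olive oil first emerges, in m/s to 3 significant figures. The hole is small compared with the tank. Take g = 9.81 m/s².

7.79 m/s

With the surface at rest and both surface and jet at atmospheric pressure, Bernoulli gives ρg h = ½ρv², so v = √(2gh) = √(2·9.81·3.09) = 7.79 m/s.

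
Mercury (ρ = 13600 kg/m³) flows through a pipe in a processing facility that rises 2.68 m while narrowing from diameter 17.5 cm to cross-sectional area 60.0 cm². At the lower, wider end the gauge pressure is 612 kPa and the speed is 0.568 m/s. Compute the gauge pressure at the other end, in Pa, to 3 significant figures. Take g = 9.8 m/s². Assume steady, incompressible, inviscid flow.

P₂ ≈ 222000 Pa

Mass conservation (A₁v₁ = A₂v₂) gives v₂ = 0.568 × 241/60.0 = 2.28 m/s.
Bernoulli: P₁ + ½ρv₁² + ρg h₁ = P₂ + ½ρv₂² + ρg h₂, so P₂ = P₁ + ½ρ(v₁² − v₂²) − ρg(h₂ − h₁).
P₂ = 612000 + ½·13600·(0.568² − 2.28²) − 13600·9.8·(+2.68) = 612000 + (-33100) − (357000) = 222000 Pa.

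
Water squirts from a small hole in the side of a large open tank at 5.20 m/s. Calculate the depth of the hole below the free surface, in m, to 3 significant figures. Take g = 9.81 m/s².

Torricelli: v = √(2gh), so h = v²/(2g).
h = 5.20²/(2·9.81) = 27.0/19.62 = 1.38 m.

h ≈ 1.38 m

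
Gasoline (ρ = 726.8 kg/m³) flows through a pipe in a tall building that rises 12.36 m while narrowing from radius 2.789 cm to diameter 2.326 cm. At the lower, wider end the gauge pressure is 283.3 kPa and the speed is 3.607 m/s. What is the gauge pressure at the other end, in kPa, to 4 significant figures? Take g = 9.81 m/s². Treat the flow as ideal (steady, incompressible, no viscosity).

By continuity, v₂ = v₁·A₁/A₂ = 3.607·(24.44/4.249) = 20.74 m/s.
Applying Bernoulli between the two ends and solving for P₂: P₂ = P₁ + ½ρ(v₁² − v₂²) − ρgΔh.
P₂ = 283300 + ½·726.8·(3.607² − 20.74²) − 726.8·9.81·(+12.36) = 283300 + (-151600) − (88130) = 43530 Pa.

P₂ ≈ 43.53 kPa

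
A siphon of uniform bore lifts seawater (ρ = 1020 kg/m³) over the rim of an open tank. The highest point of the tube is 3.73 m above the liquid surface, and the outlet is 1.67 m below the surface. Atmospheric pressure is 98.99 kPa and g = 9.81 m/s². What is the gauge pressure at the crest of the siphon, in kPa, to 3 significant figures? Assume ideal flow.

P_gauge = -54.0 kPa

From the surface to the outlet (both open to atmosphere, surface at rest): v = √(2g·h_out) = √(2·9.81·1.67) = 5.72 m/s.
The bore is uniform, so the speed at the crest is the same v. Bernoulli surface→crest: P_atm = P_top + ½ρv² + ρg·h_top.
P_top = 98990 − ½·1020·5.72² − 1020·9.81·3.73 = 45000 Pa. So P_gauge = P_top − P_atm = -54000 Pa.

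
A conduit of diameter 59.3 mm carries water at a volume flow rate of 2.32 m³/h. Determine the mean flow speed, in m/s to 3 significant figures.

v = 0.233 m/s

Q = 2.32 m³/h = 0.000644 m³/s.
v = Q/A = 0.000644 / 0.00276 = 0.233 m/s.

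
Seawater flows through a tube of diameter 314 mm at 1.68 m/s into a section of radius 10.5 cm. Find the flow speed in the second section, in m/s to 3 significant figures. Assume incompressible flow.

Continuity gives A₁v₁ = A₂v₂, so v₂ = (774 cm²)/(346 cm²) × 1.68 m/s = 3.76 m/s.

v₂ ≈ 3.76 m/s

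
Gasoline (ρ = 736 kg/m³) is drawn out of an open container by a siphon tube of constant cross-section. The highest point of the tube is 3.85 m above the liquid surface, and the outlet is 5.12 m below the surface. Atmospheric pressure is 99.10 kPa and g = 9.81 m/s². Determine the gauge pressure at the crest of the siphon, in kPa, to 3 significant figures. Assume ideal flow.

-64.8 kPa

Bernoulli surface→outlet gives ½v² = g·h_out, so v = √(2·9.81·5.12) = 10.0 m/s.
With constant cross-section the crest speed equals v; applying Bernoulli from the surface up to the crest, P_top = P_atm − ½ρv² − ρg·h_top.
P_top = 99100 − ½·736·10.0² − 736·9.81·3.85 = 34300 Pa. So P_gauge = P_top − P_atm = -64800 Pa.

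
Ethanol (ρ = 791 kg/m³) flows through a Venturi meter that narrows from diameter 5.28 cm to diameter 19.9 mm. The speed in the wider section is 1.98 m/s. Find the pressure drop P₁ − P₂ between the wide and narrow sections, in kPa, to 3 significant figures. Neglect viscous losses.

Mass conservation (A₁v₁ = A₂v₂) gives v₂ = 1.98 × 21.9/3.11 = 13.9 m/s.
With no height change, Bernoulli's equation is P₁ + ½ρv₁² = P₂ + ½ρv₂².
P₁ − P₂ = ½·791·(13.9² − 1.98²) = ½·791·190 = 75300 Pa.

75.3 kPa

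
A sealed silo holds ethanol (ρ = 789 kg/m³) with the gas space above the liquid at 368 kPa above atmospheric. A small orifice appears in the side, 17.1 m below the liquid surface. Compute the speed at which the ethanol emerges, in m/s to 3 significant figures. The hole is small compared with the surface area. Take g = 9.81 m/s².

v ≈ 35.6 m/s

Take point 1 at the surface (v₁ ≈ 0) and point 2 at the hole (at atmospheric pressure). Bernoulli: P₁ + ρg h = P_atm + ½ρv₂².
With P₁ − P_atm = 368000 Pa, v₂ = √(2gh + 2ΔP/ρ) = √(2·9.81·17.1 + 2·368000/789) = 35.6 m/s.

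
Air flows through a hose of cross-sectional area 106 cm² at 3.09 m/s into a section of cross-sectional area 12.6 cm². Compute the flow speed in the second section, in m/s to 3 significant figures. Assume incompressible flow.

Mass conservation (A₁v₁ = A₂v₂) gives v₂ = 3.09 × 106/12.6 = 26.0 m/s.

v₂ ≈ 26.0 m/s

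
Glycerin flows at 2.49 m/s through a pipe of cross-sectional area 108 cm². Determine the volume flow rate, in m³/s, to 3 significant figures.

Q = A·v = 0.0108 m² × 2.49 m/s = 0.0269 m³/s.

Q = 0.0269 m³/s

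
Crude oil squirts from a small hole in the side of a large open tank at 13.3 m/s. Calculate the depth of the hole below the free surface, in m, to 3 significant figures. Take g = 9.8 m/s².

Torricelli: v = √(2gh), so h = v²/(2g).
h = 13.3²/(2·9.8) = 177/19.60 = 9.03 m.

h = 9.03 m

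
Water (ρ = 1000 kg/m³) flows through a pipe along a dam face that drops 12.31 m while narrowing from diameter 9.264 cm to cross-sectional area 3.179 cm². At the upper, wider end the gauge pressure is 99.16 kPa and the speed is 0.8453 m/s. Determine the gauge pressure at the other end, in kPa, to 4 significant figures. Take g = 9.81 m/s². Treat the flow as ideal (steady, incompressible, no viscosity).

P₂ = 59.66 kPa

Continuity gives A₁v₁ = A₂v₂, so v₂ = (67.40 cm²)/(3.179 cm²) × 0.8453 m/s = 17.92 m/s.
Energy conservation along the streamline gives P₂ = P₁ − ½ρ(v₂² − v₁²) − ρg(h₂ − h₁).
P₂ = 99160 + ½·1000·(0.8453² − 17.92²) − 1000·9.81·(−12.31) = 99160 + (-160300) − (-120800) = 59660 Pa.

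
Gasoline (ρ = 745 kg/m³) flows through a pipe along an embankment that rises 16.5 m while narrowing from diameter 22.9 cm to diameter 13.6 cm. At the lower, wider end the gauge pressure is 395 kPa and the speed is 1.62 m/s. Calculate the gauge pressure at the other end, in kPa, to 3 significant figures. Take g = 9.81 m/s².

P₂ ≈ 268 kPa

Continuity gives A₁v₁ = A₂v₂, so v₂ = (412 cm²)/(145 cm²) × 1.62 m/s = 4.59 m/s.
Energy conservation along the streamline gives P₂ = P₁ − ½ρ(v₂² − v₁²) − ρg(h₂ − h₁).
P₂ = 395000 + ½·745·(1.62² − 4.59²) − 745·9.81·(+16.5) = 395000 + (-6880) − (121000) = 268000 Pa.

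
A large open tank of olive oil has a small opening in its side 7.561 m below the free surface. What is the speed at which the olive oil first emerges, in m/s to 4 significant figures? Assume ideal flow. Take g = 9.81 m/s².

Torricelli's result v = √(2gh) gives v = √(2·9.81·7.561) = 12.18 m/s.

v ≈ 12.18 m/s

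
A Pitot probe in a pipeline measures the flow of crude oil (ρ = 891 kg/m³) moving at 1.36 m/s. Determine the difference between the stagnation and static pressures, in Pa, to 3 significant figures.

ΔP = 824 Pa

The dynamic pressure equals the rise in static pressure at the stagnation point: ΔP = ½ρv².
ΔP = ½·891·1.36² = 824 Pa.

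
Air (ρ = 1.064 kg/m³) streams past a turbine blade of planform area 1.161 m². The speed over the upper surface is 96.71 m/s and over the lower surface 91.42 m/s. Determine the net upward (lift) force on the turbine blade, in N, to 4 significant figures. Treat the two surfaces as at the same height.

F ≈ 614.7 N

The faster flow above has the lower pressure; Bernoulli (same height) gives ΔP = ½ρ(v_up² − v_low²).
ΔP = ½·1.064·(96.71² − 91.42²) = 529.5 Pa.
Lift = ΔP · A = 529.5 × 1.161 = 614.7 N.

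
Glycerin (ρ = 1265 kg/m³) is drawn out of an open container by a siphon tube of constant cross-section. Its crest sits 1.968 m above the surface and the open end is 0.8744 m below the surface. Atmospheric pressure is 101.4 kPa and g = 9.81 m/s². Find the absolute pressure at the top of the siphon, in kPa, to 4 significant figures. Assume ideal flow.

From the surface to the outlet (both open to atmosphere, surface at rest): v = √(2g·h_out) = √(2·9.81·0.8744) = 4.142 m/s.
Continuity keeps v the same throughout the tube; from surface to crest, P_atm + 0 = P_top + ½ρv² + ρg·h_top.
P_top = 101400 − ½·1265·4.142² − 1265·9.81·1.968 = 66130 Pa.

P_top ≈ 66.13 kPa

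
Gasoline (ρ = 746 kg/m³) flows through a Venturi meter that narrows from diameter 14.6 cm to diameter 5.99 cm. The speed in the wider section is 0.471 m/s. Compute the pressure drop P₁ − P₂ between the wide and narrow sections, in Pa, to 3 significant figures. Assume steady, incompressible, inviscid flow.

By continuity, v₂ = v₁·A₁/A₂ = 0.471·(167/28.2) = 2.80 m/s.
With no height change, Bernoulli's equation is P₁ + ½ρv₁² = P₂ + ½ρv₂².
P₁ − P₂ = ½·746·(2.80² − 0.471²) = ½·746·7.61 = 2840 Pa.

ΔP ≈ 2840 Pa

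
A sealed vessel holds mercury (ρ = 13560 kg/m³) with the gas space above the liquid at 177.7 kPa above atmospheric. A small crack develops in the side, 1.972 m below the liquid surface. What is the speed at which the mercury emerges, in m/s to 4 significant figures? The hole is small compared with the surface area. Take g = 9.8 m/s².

Take point 1 at the surface (v₁ ≈ 0) and point 2 at the hole (at atmospheric pressure). Bernoulli: P₁ + ρg h = P_atm + ½ρv₂².
With P₁ − P_atm = 177700 Pa, v₂ = √(2gh + 2ΔP/ρ) = √(2·9.8·1.972 + 2·177700/13560) = 8.054 m/s.

v = 8.054 m/s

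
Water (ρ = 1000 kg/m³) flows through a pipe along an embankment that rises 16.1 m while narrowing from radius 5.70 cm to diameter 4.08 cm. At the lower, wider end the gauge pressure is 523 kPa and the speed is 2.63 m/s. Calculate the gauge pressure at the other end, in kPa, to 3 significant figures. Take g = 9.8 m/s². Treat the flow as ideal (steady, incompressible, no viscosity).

Mass conservation (A₁v₁ = A₂v₂) gives v₂ = 2.63 × 102/13.1 = 20.5 m/s.
Applying Bernoulli between the two ends and solving for P₂: P₂ = P₁ + ½ρ(v₁² − v₂²) − ρgΔh.
P₂ = 523000 + ½·1000·(2.63² − 20.5²) − 1000·9.8·(+16.1) = 523000 + (-207000) − (158000) = 158000 Pa.

158 kPa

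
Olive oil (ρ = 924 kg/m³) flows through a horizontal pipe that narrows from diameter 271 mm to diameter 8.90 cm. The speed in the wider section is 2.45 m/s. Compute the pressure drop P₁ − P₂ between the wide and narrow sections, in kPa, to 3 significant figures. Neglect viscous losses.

ΔP ≈ 236 kPa

By continuity, v₂ = v₁·A₁/A₂ = 2.45·(577/62.2) = 22.7 m/s.
With no height change, Bernoulli's equation is P₁ + ½ρv₁² = P₂ + ½ρv₂².
P₁ − P₂ = ½·924·(22.7² − 2.45²) = ½·924·510 = 236000 Pa.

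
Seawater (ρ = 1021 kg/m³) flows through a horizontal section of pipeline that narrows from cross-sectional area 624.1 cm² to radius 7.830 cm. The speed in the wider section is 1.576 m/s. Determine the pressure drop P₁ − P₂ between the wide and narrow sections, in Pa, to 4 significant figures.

Mass conservation (A₁v₁ = A₂v₂) gives v₂ = 1.576 × 624.1/192.6 = 5.107 m/s.
With no height change, Bernoulli's equation is P₁ + ½ρv₁² = P₂ + ½ρv₂².
P₁ − P₂ = ½·1021·(5.107² − 1.576²) = ½·1021·23.59 = 12040 Pa.

12040 Pa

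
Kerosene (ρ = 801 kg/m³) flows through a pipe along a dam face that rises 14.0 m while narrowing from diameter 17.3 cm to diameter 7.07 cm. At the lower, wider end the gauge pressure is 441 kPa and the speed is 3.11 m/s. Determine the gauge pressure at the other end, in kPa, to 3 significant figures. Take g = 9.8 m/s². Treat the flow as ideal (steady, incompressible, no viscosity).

P₂ ≈ 196 kPa

Mass conservation (A₁v₁ = A₂v₂) gives v₂ = 3.11 × 235/39.3 = 18.6 m/s.
Energy conservation along the streamline gives P₂ = P₁ − ½ρ(v₂² − v₁²) − ρg(h₂ − h₁).
P₂ = 441000 + ½·801·(3.11² − 18.6²) − 801·9.8·(+14.0) = 441000 + (-135000) − (110000) = 196000 Pa.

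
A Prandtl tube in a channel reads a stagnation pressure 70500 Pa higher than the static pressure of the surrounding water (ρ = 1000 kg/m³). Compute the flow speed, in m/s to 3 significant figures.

v ≈ 11.9 m/s

The dynamic pressure equals the rise in static pressure at the stagnation point: ΔP = ½ρv².
v = √(2ΔP/ρ) = √(2·70500/1000) = 11.9 m/s.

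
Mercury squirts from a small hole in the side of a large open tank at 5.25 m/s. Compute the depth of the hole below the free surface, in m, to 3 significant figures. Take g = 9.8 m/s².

Torricelli: v = √(2gh), so h = v²/(2g).
h = 5.25²/(2·9.8) = 27.6/19.60 = 1.41 m.

h ≈ 1.41 m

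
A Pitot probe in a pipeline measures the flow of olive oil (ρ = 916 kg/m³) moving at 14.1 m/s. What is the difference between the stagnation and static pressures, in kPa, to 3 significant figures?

At the stagnation point the flow is brought to rest, so Bernoulli gives P_stag − P_static = ½ρv².
ΔP = ½·916·14.1² = 91100 Pa.

ΔP ≈ 91.1 kPa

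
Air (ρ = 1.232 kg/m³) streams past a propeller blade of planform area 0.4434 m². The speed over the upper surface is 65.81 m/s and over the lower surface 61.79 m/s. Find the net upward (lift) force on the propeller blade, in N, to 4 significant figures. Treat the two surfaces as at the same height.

F ≈ 140.1 N

The faster flow above has the lower pressure; Bernoulli (same height) gives ΔP = ½ρ(v_up² − v_low²).
ΔP = ½·1.232·(65.81² − 61.79²) = 316.0 Pa.
Lift = ΔP · A = 316.0 × 0.4434 = 140.1 N.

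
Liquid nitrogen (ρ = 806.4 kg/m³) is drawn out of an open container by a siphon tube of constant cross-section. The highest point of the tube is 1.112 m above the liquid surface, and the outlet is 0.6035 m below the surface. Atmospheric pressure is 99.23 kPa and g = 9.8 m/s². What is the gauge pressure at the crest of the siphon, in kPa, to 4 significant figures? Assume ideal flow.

The outlet speed comes from Torricelli: v = √(2g·0.6035) = 3.439 m/s.
The bore is uniform, so the speed at the crest is the same v. Bernoulli surface→crest: P_atm = P_top + ½ρv² + ρg·h_top.
P_top = 99230 − ½·806.4·3.439² − 806.4·9.8·1.112 = 85670 Pa. So P_gauge = P_top − P_atm = -13560 Pa.

P_gauge ≈ -13.56 kPa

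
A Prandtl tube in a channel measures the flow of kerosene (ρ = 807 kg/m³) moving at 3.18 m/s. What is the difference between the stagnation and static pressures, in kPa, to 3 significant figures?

The dynamic pressure equals the rise in static pressure at the stagnation point: ΔP = ½ρv².
ΔP = ½·807·3.18² = 4080 Pa.

ΔP ≈ 4.08 kPa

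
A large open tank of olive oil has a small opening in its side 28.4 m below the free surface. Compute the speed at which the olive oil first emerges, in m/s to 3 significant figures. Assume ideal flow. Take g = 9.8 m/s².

v ≈ 23.6 m/s

Bernoulli from surface to hole (P equal, v_surface ≈ 0): v = √(2gh) = √(2×9.8×28.4) = 23.6 m/s.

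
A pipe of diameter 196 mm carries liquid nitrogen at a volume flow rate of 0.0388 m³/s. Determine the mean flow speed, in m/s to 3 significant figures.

v ≈ 1.29 m/s

Q = 0.0388 m³/s = 0.0388 m³/s.
v = Q/A = 0.0388 / 0.0302 = 1.29 m/s.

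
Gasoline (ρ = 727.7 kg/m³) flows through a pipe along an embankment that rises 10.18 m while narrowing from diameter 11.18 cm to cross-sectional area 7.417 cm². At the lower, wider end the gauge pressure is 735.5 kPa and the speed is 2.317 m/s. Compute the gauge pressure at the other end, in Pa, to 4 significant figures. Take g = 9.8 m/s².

P₂ ≈ 322700 Pa

By continuity, v₂ = v₁·A₁/A₂ = 2.317·(98.17/7.417) = 30.67 m/s.
Bernoulli: P₁ + ½ρv₁² + ρg h₁ = P₂ + ½ρv₂² + ρg h₂, so P₂ = P₁ + ½ρ(v₁² − v₂²) − ρg(h₂ − h₁).
P₂ = 735500 + ½·727.7·(2.317² − 30.67²) − 727.7·9.8·(+10.18) = 735500 + (-340200) − (72600) = 322700 Pa.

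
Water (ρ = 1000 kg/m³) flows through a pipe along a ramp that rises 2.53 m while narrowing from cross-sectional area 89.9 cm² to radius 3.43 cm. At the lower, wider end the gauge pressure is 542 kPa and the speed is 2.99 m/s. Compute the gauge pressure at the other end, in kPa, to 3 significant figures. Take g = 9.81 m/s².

P₂ = 495 kPa

By continuity, v₂ = v₁·A₁/A₂ = 2.99·(89.9/37.0) = 7.27 m/s.
Energy conservation along the streamline gives P₂ = P₁ − ½ρ(v₂² − v₁²) − ρg(h₂ − h₁).
P₂ = 542000 + ½·1000·(2.99² − 7.27²) − 1000·9.81·(+2.53) = 542000 + (-22000) − (24800) = 495000 Pa.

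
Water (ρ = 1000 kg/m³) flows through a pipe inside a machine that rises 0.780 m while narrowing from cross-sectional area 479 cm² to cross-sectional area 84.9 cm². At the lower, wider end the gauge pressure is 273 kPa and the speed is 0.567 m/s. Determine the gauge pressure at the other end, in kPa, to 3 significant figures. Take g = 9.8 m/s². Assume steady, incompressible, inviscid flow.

P₂ = 260 kPa

The volume flow rate is constant, so v₂ = (A₁/A₂)v₁ = (479/84.9)·0.567 = 3.20 m/s.
Applying Bernoulli between the two ends and solving for P₂: P₂ = P₁ + ½ρ(v₁² − v₂²) − ρgΔh.
P₂ = 273000 + ½·1000·(0.567² − 3.20²) − 1000·9.8·(+0.780) = 273000 + (-4960) − (7640) = 260000 Pa.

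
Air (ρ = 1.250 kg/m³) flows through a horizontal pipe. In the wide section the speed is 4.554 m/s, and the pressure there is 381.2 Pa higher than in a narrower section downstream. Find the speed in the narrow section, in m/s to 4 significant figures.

v₂ ≈ 25.11 m/s

With h₁ = h₂, rearranging Bernoulli gives v₂ = √(v₁² + 2ΔP/ρ).
v₂ = √(4.554² + 2·381.2/1.250) = √(20.74 + 609.9) = 25.11 m/s.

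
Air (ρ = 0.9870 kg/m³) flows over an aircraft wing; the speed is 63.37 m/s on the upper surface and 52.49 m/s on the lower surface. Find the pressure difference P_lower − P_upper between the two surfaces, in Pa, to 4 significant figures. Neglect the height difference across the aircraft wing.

622.1 Pa

With negligible Δh, P + ½ρv² is constant, so P_low − P_up = ½ρ(v_up² − v_low²).
ΔP = ½·0.9870·(63.37² − 52.49²) = 622.1 Pa.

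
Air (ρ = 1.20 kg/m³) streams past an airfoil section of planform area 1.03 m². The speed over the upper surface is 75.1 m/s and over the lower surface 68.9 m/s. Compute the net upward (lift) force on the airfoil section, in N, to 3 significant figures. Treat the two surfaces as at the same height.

552 N

The faster flow above has the lower pressure; Bernoulli (same height) gives ΔP = ½ρ(v_up² − v_low²).
ΔP = ½·1.20·(75.1² − 68.9²) = 536 Pa.
Lift = ΔP · A = 536 × 1.03 = 552 N.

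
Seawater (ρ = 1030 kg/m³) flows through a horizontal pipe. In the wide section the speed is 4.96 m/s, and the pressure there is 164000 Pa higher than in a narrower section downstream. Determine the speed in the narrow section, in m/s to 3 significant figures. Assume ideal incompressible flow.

v₂ = 18.5 m/s

Horizontal Bernoulli: P₁ + ½ρv₁² = P₂ + ½ρv₂², so v₂² = v₁² + 2(P₁ − P₂)/ρ.
v₂ = √(4.96² + 2·164000/1030) = √(24.6 + 318) = 18.5 m/s.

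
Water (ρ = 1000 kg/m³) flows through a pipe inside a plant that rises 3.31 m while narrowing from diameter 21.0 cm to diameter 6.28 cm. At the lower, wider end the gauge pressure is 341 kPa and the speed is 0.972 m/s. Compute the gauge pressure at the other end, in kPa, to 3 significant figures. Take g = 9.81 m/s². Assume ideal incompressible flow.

Continuity gives A₁v₁ = A₂v₂, so v₂ = (346 cm²)/(31.0 cm²) × 0.972 m/s = 10.9 m/s.
Bernoulli: P₁ + ½ρv₁² + ρg h₁ = P₂ + ½ρv₂² + ρg h₂, so P₂ = P₁ + ½ρ(v₁² − v₂²) − ρg(h₂ − h₁).
P₂ = 341000 + ½·1000·(0.972² − 10.9²) − 1000·9.81·(+3.31) = 341000 + (-58600) − (32500) = 250000 Pa.

P₂ ≈ 250 kPa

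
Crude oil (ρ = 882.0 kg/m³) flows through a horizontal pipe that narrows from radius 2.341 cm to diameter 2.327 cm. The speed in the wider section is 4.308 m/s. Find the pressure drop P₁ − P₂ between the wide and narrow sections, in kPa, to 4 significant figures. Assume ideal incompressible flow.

ΔP = 125.9 kPa

Continuity gives A₁v₁ = A₂v₂, so v₂ = (17.22 cm²)/(4.253 cm²) × 4.308 m/s = 17.44 m/s.
Along the horizontal streamline, P + ½ρv² is constant.
P₁ − P₂ = ½·882.0·(17.44² − 4.308²) = ½·882.0·285.6 = 125900 Pa.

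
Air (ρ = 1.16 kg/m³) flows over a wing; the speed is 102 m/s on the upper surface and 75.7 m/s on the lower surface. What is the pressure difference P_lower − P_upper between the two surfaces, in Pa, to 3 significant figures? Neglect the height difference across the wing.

With negligible Δh, P + ½ρv² is constant, so P_low − P_up = ½ρ(v_up² − v_low²).
ΔP = ½·1.16·(102² − 75.7²) = 2710 Pa.

2710 Pa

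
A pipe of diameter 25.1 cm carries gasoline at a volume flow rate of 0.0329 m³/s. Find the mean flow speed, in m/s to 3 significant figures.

Q = 0.0329 m³/s = 0.0329 m³/s.
v = Q/A = 0.0329 / 0.0495 = 0.665 m/s.

v = 0.665 m/s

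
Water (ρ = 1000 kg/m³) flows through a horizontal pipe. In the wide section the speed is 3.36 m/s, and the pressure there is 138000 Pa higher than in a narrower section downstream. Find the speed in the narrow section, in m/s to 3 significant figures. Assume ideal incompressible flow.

v₂ = 16.9 m/s

With h₁ = h₂, rearranging Bernoulli gives v₂ = √(v₁² + 2ΔP/ρ).
v₂ = √(3.36² + 2·138000/1000) = √(11.3 + 276) = 16.9 m/s.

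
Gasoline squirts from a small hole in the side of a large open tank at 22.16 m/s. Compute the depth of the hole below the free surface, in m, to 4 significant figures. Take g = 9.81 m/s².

For a small hole in a large open tank, ½v² = gh, giving h = v²/(2g).
h = 22.16²/(2·9.81) = 491.1/19.62 = 25.03 m.

h ≈ 25.03 m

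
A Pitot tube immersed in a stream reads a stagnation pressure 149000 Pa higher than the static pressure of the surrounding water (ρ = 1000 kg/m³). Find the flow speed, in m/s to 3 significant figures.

v = 17.3 m/s

The dynamic pressure equals the rise in static pressure at the stagnation point: ΔP = ½ρv².
v = √(2ΔP/ρ) = √(2·149000/1000) = 17.3 m/s.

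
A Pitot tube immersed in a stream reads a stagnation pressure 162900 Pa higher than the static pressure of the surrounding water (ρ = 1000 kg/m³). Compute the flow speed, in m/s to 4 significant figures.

Bernoulli between the free stream and the stagnation point: ½ρv² = P_stag − P_static.
v = √(2ΔP/ρ) = √(2·162900/1000) = 18.05 m/s.

v = 18.05 m/s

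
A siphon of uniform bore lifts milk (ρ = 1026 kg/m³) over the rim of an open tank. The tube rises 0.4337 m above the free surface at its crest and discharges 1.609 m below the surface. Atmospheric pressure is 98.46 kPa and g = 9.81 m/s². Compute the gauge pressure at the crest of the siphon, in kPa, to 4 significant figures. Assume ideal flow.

The outlet speed comes from Torricelli: v = √(2g·1.609) = 5.619 m/s.
Continuity keeps v the same throughout the tube; from surface to crest, P_atm + 0 = P_top + ½ρv² + ρg·h_top.
P_top = 98460 − ½·1026·5.619² − 1026·9.81·0.4337 = 77900 Pa. So P_gauge = P_top − P_atm = -20560 Pa.

-20.56 kPa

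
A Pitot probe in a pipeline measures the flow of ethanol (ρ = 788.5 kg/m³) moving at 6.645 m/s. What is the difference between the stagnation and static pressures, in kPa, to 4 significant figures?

The dynamic pressure equals the rise in static pressure at the stagnation point: ΔP = ½ρv².
ΔP = ½·788.5·6.645² = 17410 Pa.

ΔP = 17.41 kPa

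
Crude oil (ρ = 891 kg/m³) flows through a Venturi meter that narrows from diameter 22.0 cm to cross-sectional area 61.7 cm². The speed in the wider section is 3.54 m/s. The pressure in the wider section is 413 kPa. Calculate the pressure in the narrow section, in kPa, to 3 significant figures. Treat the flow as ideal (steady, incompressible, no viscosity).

P₂ ≈ 207 kPa

The volume flow rate is constant, so v₂ = (A₁/A₂)v₁ = (380/61.7)·3.54 = 21.8 m/s.
The pipe is horizontal, so Bernoulli reduces to P₁ + ½ρv₁² = P₂ + ½ρv₂².
P₂ = P₁ − ½ρ(v₂² − v₁²) = 413000 − ½·891·(21.8² − 3.54²) = 413000 − 206000 = 207000 Pa.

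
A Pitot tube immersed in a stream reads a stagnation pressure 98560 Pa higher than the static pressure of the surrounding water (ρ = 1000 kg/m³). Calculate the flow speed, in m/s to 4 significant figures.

v ≈ 14.04 m/s

At the stagnation point the flow is brought to rest, so Bernoulli gives P_stag − P_static = ½ρv².
v = √(2ΔP/ρ) = √(2·98560/1000) = 14.04 m/s.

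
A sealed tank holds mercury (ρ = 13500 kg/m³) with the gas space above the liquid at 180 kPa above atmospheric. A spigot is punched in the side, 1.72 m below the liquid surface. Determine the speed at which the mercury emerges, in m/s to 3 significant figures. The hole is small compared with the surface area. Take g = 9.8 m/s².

Take point 1 at the surface (v₁ ≈ 0) and point 2 at the hole (at atmospheric pressure). Bernoulli: P₁ + ρg h = P_atm + ½ρv₂².
With P₁ − P_atm = 180000 Pa, v₂ = √(2gh + 2ΔP/ρ) = √(2·9.8·1.72 + 2·180000/13500) = 7.77 m/s.

v = 7.77 m/s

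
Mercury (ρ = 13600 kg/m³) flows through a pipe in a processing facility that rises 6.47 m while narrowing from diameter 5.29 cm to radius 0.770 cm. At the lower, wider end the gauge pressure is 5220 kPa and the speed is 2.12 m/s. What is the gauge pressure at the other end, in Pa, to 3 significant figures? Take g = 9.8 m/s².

P₂ = 133000 Pa

Continuity gives A₁v₁ = A₂v₂, so v₂ = (22.0 cm²)/(1.86 cm²) × 2.12 m/s = 25.0 m/s.
Applying Bernoulli between the two ends and solving for P₂: P₂ = P₁ + ½ρ(v₁² − v₂²) − ρgΔh.
P₂ = 5220000 + ½·13600·(2.12² − 25.0²) − 13600·9.8·(+6.47) = 5220000 + (-4220000) − (862000) = 133000 Pa.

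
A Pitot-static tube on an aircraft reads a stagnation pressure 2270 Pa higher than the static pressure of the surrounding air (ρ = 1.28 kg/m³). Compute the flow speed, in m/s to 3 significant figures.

Bernoulli between the free stream and the stagnation point: ½ρv² = P_stag − P_static.
v = √(2ΔP/ρ) = √(2·2270/1.28) = 59.6 m/s.

v ≈ 59.6 m/s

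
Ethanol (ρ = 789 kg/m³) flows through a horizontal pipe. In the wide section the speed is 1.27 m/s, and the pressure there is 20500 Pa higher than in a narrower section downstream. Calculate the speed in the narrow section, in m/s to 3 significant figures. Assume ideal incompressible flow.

v₂ ≈ 7.32 m/s

Horizontal Bernoulli: P₁ + ½ρv₁² = P₂ + ½ρv₂², so v₂² = v₁² + 2(P₁ − P₂)/ρ.
v₂ = √(1.27² + 2·20500/789) = √(1.61 + 52.0) = 7.32 m/s.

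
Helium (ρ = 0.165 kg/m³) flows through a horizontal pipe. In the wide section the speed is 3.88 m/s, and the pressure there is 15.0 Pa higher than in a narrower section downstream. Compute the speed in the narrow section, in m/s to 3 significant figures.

14.0 m/s

With h₁ = h₂, rearranging Bernoulli gives v₂ = √(v₁² + 2ΔP/ρ).
v₂ = √(3.88² + 2·15.0/0.165) = √(15.1 + 182) = 14.0 m/s.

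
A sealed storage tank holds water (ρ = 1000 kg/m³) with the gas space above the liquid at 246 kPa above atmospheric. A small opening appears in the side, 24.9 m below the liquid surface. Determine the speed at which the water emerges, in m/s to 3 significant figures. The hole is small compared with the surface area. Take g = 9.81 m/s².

Take point 1 at the surface (v₁ ≈ 0) and point 2 at the hole (at atmospheric pressure). Bernoulli: P₁ + ρg h = P_atm + ½ρv₂².
With P₁ − P_atm = 246000 Pa, v₂ = √(2gh + 2ΔP/ρ) = √(2·9.81·24.9 + 2·246000/1000) = 31.3 m/s.

v ≈ 31.3 m/s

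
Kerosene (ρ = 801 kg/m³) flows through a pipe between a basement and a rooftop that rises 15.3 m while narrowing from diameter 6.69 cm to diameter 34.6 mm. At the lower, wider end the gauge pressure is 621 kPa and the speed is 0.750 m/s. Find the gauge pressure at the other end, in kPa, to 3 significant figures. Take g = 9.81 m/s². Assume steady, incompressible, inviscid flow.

P₂ ≈ 498 kPa

By continuity, v₂ = v₁·A₁/A₂ = 0.750·(35.2/9.40) = 2.80 m/s.
Applying Bernoulli between the two ends and solving for P₂: P₂ = P₁ + ½ρ(v₁² − v₂²) − ρgΔh.
P₂ = 621000 + ½·801·(0.750² − 2.80²) − 801·9.81·(+15.3) = 621000 + (-2920) − (120000) = 498000 Pa.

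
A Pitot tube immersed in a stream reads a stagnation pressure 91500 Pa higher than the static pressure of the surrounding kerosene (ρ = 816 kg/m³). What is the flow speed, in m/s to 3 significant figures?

v = 15.0 m/s

The dynamic pressure equals the rise in static pressure at the stagnation point: ΔP = ½ρv².
v = √(2ΔP/ρ) = √(2·91500/816) = 15.0 m/s.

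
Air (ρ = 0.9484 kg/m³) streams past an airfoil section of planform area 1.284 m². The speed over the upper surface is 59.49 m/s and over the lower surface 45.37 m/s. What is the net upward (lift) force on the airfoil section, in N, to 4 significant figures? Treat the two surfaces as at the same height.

The faster flow above has the lower pressure; Bernoulli (same height) gives ΔP = ½ρ(v_up² − v_low²).
ΔP = ½·0.9484·(59.49² − 45.37²) = 702.1 Pa.
Lift = ΔP · A = 702.1 × 1.284 = 901.5 N.

901.5 N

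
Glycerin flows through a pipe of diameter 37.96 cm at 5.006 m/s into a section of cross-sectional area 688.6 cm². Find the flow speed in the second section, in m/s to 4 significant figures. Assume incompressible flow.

v₂ ≈ 8.227 m/s

Continuity gives A₁v₁ = A₂v₂, so v₂ = (1132 cm²)/(688.6 cm²) × 5.006 m/s = 8.227 m/s.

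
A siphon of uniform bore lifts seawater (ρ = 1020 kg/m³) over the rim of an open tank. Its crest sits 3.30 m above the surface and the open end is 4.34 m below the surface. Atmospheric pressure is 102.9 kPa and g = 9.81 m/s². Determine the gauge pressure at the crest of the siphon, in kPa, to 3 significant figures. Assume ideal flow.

From the surface to the outlet (both open to atmosphere, surface at rest): v = √(2g·h_out) = √(2·9.81·4.34) = 9.23 m/s.
With constant cross-section the crest speed equals v; applying Bernoulli from the surface up to the crest, P_top = P_atm − ½ρv² − ρg·h_top.
P_top = 102900 − ½·1020·9.23² − 1020·9.81·3.30 = 26500 Pa. So P_gauge = P_top − P_atm = -76400 Pa.

P_gauge ≈ -76.4 kPa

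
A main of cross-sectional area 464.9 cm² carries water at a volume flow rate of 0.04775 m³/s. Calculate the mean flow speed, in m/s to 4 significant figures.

v = 1.027 m/s

Q = 0.04775 m³/s = 0.04775 m³/s.
v = Q/A = 0.04775 / 0.04649 = 1.027 m/s.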